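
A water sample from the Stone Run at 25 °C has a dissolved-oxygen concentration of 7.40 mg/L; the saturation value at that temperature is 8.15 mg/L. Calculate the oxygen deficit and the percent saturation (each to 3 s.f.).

D = C_s − C = 8.15 − 7.40 = 0.750 mg/L.
% saturation = 7.40/8.15 × 100 = 90.8 %.

D ≈ 0.750 mg/L; 90.8 % saturation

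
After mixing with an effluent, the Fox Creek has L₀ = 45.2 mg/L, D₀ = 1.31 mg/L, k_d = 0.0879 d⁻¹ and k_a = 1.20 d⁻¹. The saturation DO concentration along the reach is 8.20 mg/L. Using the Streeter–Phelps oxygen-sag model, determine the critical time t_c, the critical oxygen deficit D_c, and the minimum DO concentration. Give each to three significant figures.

At the critical point dD/dt = 0, so k_d L₀ e^(−k_d t) = k_a D. Substituting D(t) from the Streeter–Phelps equation and solving for t gives
t_c = ln[(k_a/k_d)(1 − D₀(k_a−k_d)/(k_d L₀))] / (k_a−k_d).
Here k_a−k_d = 1.112 d⁻¹ and 1 − D₀(k_a−k_d)/(k_d L₀) = 1 − 1.31×1.112/(0.0879×45.2) = 0.6333, so
t_c = ln(13.65 × 0.6333) / 1.112 = 2.157 / 1.112 = 1.940 d.
D_c = (k_d/k_a) L₀ e^(−k_d t_c) = (0.0879/1.20) × 45.2 × e^(−0.0879×1.940) = 0.07325 × 45.2 × 0.8432 = 2.792 mg/L.
Minimum DO = C_s − D_c = 8.20 − 2.792 = 5.408 mg/L.

t_c ≈ 1.94 d; D_c ≈ 2.79 mg/L; min DO ≈ 5.41 mg/L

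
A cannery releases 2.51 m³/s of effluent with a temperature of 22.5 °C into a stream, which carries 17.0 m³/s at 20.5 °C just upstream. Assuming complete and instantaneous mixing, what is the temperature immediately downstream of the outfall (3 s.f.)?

20.8 °C

Flow-weighted mixing: C = (Q_r C_r + Q_w C_w)/(Q_r + Q_w)
= (17.0×20.5 + 2.51×22.5)/(17.0 + 2.51) = 405.0/19.51 = 20.76 °C.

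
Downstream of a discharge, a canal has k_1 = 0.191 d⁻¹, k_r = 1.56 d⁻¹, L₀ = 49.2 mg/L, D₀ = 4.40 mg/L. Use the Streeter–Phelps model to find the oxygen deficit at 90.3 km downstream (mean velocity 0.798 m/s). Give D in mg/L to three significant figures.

Travel time t = x/v = 90.3 km / (0.798 m/s) = 90300 m / 0.798 m/s = 113200 s = 1.310 d.
k_1 L₀/(k_r−k_1) = 0.191×49.2/(1.56−0.191) = 9.397/1.369 = 6.864 mg/L.
e^(−k_1 t) = e^(−0.191×1.310) = 0.7787; e^(−k_r t) = e^(−1.56×1.310) = 0.1296.
D = 6.864 × (0.7787 − 0.1296) + 4.40 × 0.1296 = 4.455 + 0.5703 = 5.026 mg/L.

D ≈ 5.03 mg/L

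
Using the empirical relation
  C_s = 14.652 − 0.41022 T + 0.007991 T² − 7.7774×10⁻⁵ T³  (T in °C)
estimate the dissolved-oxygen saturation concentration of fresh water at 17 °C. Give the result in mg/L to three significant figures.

C_s ≈ 9.61 mg/L

C_s = 14.652 − 0.41022×17 + 0.007991×17² − 7.7774×10⁻⁵×17³ = 9.606 mg/L.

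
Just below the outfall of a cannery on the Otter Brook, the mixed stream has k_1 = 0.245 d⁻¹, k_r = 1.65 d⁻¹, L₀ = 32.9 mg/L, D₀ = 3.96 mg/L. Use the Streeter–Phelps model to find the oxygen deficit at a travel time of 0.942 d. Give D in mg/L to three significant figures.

D ≈ 4.18 mg/L

k_1 L₀/(k_r−k_1) = 0.245×32.9/(1.65−0.245) = 8.060/1.405 = 5.737 mg/L.
e^(−k_1 t) = e^(−0.245×0.9420) = 0.7939; e^(−k_r t) = e^(−1.65×0.9420) = 0.2113.
D = 5.737 × (0.7939 − 0.2113) + 3.96 × 0.2113 = 3.342 + 0.8369 = 4.179 mg/L.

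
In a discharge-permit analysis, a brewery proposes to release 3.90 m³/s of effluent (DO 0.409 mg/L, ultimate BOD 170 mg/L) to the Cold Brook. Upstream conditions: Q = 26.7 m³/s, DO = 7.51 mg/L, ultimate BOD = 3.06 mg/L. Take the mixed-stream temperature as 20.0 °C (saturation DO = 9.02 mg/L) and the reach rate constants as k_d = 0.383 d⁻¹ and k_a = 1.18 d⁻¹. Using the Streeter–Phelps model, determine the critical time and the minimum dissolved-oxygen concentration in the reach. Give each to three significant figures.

t_c ≈ 1.12 d; minimum DO ≈ 3.88 mg/L

Mixed DO = (26.7×7.51 + 3.90×0.409)/(26.7+3.90) = 202.1/30.60 = 6.605 mg/L.
Mixed L₀ = (26.7×3.06 + 3.90×170)/(30.60) = 744.7/30.60 = 24.34 mg/L.
Initial deficit D₀ = C_s − DO₀ = 9.02 − 6.605 = 2.415 mg/L.
t_c = (1/0.7970) ln[(1.18/0.383)(1 − 2.415×0.7970/(0.383×24.34))] = 1.255 × ln(2.445) = 1.122 d.
D_c = (0.383/1.18) × 24.34 × e^(−0.383×1.122) = 0.3246 × 24.34 × 0.6508 = 5.141 mg/L.
Minimum DO = 9.02 − 5.141 = 3.879 mg/L.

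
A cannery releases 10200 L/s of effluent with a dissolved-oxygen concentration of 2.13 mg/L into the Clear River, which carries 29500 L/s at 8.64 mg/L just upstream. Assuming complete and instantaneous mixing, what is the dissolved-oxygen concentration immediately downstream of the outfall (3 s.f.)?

6.97 mg/L

Flow-weighted mixing: C = (Q_r C_r + Q_w C_w)/(Q_r + Q_w)
= (29500×8.64 + 10200×2.13)/(29500 + 10200) = 276600/39700 = 6.967 mg/L.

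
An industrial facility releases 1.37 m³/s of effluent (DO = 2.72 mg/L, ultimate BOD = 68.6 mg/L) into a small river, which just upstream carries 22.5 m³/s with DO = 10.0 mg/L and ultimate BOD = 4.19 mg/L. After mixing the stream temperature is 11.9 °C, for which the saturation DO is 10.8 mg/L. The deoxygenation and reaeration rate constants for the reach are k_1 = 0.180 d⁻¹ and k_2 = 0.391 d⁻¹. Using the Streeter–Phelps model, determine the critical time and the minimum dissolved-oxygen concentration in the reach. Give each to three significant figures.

Mixed DO = (22.5×10.0 + 1.37×2.72)/(22.5+1.37) = 228.7/23.87 = 9.582 mg/L.
Mixed L₀ = (22.5×4.19 + 1.37×68.6)/(23.87) = 188.3/23.87 = 7.887 mg/L.
Initial deficit D₀ = C_s − DO₀ = 10.8 − 9.582 = 1.218 mg/L.
t_c = (1/0.2110) ln[(0.391/0.180)(1 − 1.218×0.2110/(0.180×7.887))] = 4.739 × ln(1.779) = 2.730 d.
D_c = (0.180/0.391) × 7.887 × e^(−0.180×2.730) = 0.4604 × 7.887 × 0.6117 = 2.221 mg/L.
Minimum DO = 10.8 − 2.221 = 8.579 mg/L.

t_c ≈ 2.73 d; minimum DO ≈ 8.58 mg/L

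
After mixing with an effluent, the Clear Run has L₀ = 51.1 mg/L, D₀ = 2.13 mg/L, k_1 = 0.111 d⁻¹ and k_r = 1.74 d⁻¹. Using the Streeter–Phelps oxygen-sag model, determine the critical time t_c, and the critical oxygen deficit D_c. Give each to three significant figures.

t_c ≈ 1.11 d; D_c ≈ 2.88 mg/L

t_c = [1/(k_r−k_1)] ln[(k_r/k_1)(1 − D₀(k_r−k_1)/(k_1 L₀))]
= [1/(1.74−0.111)] ln[(1.74/0.111)(1 − 2.13×1.629/(0.111×51.1))]
= (1/1.629) ln[15.68 × 0.3883] = 0.6139 × ln(6.086) = 0.6139 × 1.806 = 1.109 d.
D_c = (k_1/k_r) L₀ e^(−k_1 t_c) = (0.111/1.74) × 51.1 × e^(−0.111×1.109) = 0.06379 × 51.1 × 0.8842 = 2.882 mg/L.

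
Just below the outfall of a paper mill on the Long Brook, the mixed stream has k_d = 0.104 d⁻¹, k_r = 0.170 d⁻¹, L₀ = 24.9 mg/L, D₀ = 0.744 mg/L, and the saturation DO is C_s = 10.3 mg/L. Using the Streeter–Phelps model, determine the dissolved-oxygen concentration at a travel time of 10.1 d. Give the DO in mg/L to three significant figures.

DO ≈ 3.49 mg/L

k_d L₀/(k_r−k_d) = 0.104×24.9/(0.170−0.104) = 2.590/0.06600 = 39.24 mg/L.
e^(−k_d t) = e^(−0.104×10.10) = 0.3498; e^(−k_r t) = e^(−0.170×10.10) = 0.1796.
D = 39.24 × (0.3498 − 0.1796) + 0.744 × 0.1796 = 6.678 + 0.1336 = 6.811 mg/L.
DO = C_s − D = 10.3 − 6.811 = 3.489 mg/L.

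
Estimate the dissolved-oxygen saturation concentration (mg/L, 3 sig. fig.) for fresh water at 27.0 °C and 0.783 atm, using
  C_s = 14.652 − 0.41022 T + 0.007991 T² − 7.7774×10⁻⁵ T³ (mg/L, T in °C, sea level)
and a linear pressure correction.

At sea level: C_s = 14.652 − 0.41022×27.0 + 0.007991×27.0² − 7.7774×10⁻⁵×27.0³ = 7.871 mg/L.
Pressure correction: C_s' = 7.871 × 0.783 = 6.163 mg/L.

C_s ≈ 6.16 mg/L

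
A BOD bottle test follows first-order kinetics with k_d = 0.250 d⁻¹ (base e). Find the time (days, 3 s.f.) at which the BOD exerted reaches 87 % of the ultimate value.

t ≈ 8.16 d

y/L₀ = 1 − e^(−k_d t) = 0.87 ⇒ e^(−k_d t) = 0.130
t = −ln(0.130) / 0.250 = 2.040 / 0.250 = 8.161 d.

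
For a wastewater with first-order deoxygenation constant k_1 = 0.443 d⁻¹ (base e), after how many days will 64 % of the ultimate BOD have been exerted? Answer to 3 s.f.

t ≈ 2.31 d

y/L₀ = 1 − e^(−k_1 t) = 0.64 ⇒ e^(−k_1 t) = 0.360
t = −ln(0.360) / 0.443 = 1.022 / 0.443 = 2.306 d.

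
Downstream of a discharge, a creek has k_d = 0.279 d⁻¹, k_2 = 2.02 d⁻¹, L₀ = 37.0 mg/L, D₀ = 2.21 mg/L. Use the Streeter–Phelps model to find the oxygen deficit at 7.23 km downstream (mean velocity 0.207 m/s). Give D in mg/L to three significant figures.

Travel time t = x/v = 7.23 km / (0.207 m/s) = 7230 m / 0.207 m/s = 34930 s = 0.4043 d.
k_d L₀/(k_2−k_d) = 0.279×37.0/(2.02−0.279) = 10.32/1.741 = 5.929 mg/L.
e^(−k_d t) = e^(−0.279×0.4043) = 0.8933; e^(−k_2 t) = e^(−2.02×0.4043) = 0.4419.
D = 5.929 × (0.8933 − 0.4419) + 2.21 × 0.4419 = 2.677 + 0.9767 = 3.653 mg/L.

D ≈ 3.65 mg/L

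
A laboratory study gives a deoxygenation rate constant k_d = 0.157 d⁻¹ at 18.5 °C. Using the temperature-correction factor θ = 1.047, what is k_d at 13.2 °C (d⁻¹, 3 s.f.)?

k_d ≈ 0.123 d⁻¹

k_d(T₂) = k_d(T₁) · θ^(T₂−T₁) = 0.157 × 1.047^(13.2−18.5)
= 0.157 × 1.047^-5.30 = 0.157 × 0.7839 = 0.1231 d⁻¹.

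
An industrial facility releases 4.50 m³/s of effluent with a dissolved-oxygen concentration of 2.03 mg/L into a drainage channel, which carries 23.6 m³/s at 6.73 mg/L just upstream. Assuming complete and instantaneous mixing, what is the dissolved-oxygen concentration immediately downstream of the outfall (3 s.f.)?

5.98 mg/L

Flow-weighted mixing: C = (Q_r C_r + Q_w C_w)/(Q_r + Q_w)
= (23.6×6.73 + 4.50×2.03)/(23.6 + 4.50) = 168.0/28.10 = 5.977 mg/L.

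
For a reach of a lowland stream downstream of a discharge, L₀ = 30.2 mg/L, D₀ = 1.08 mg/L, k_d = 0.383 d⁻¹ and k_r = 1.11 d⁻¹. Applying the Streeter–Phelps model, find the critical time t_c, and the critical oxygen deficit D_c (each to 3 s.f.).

At the critical point dD/dt = 0, so k_d L₀ e^(−k_d t) = k_r D. Substituting D(t) from the Streeter–Phelps equation and solving for t gives
t_c = ln[(k_r/k_d)(1 − D₀(k_r−k_d)/(k_d L₀))] / (k_r−k_d).
Here k_r−k_d = 0.7270 d⁻¹ and 1 − D₀(k_r−k_d)/(k_d L₀) = 1 − 1.08×0.7270/(0.383×30.2) = 0.9321, so
t_c = ln(2.898 × 0.9321) / 0.7270 = 0.9938 / 0.7270 = 1.367 d.
D_c = (k_d/k_r) L₀ e^(−k_d t_c) = (0.383/1.11) × 30.2 × e^(−0.383×1.367) = 0.3450 × 30.2 × 0.5924 = 6.173 mg/L.

t_c ≈ 1.37 d; D_c ≈ 6.17 mg/L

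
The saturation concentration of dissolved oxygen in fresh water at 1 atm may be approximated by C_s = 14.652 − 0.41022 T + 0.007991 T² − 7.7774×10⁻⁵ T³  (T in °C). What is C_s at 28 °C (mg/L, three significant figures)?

C_s ≈ 7.72 mg/L

C_s = 14.652 − 0.41022×28 + 0.007991×28² − 7.7774×10⁻⁵×28³ = 7.723 mg/L.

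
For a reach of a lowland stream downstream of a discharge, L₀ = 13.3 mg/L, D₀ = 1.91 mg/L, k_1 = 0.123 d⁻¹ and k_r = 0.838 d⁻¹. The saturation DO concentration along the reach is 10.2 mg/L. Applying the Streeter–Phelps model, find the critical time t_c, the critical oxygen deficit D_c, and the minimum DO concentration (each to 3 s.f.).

At the critical point dD/dt = 0, so k_1 L₀ e^(−k_1 t) = k_r D. Substituting D(t) from the Streeter–Phelps equation and solving for t gives
t_c = ln[(k_r/k_1)(1 − D₀(k_r−k_1)/(k_1 L₀))] / (k_r−k_1).
Here k_r−k_1 = 0.7150 d⁻¹ and 1 − D₀(k_r−k_1)/(k_1 L₀) = 1 − 1.91×0.7150/(0.123×13.3) = 0.1652, so
t_c = ln(6.813 × 0.1652) / 0.7150 = 0.1182 / 0.7150 = 0.1654 d.
L(t_c) = L₀ e^(−k_1 t_c) = 13.3 × 0.9799 = 13.03 mg/L, and at the critical point k_r D_c = k_1 L, so D_c = (0.123/0.838) × 13.03 = 1.913 mg/L.
Minimum DO = C_s − D_c = 10.2 − 1.913 = 8.287 mg/L.

t_c ≈ 0.165 d; D_c ≈ 1.91 mg/L; min DO ≈ 8.29 mg/L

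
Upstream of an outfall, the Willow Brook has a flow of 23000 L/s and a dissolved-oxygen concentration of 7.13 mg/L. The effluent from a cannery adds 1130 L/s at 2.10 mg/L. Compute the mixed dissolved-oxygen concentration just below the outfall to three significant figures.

6.89 mg/L

Flow-weighted mixing: C = (Q_r C_r + Q_w C_w)/(Q_r + Q_w)
= (23000×7.13 + 1130×2.10)/(23000 + 1130) = 166400/24130 = 6.894 mg/L.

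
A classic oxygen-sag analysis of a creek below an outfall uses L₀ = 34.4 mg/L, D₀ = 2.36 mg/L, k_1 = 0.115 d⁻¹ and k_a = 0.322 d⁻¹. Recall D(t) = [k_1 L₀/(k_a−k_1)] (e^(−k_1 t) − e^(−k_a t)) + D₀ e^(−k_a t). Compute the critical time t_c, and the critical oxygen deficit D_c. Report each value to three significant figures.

t_c = [1/(k_a−k_1)] ln[(k_a/k_1)(1 − D₀(k_a−k_1)/(k_1 L₀))]
= [1/(0.322−0.115)] ln[(0.322/0.115)(1 − 2.36×0.2070/(0.115×34.4))]
= (1/0.2070) ln[2.800 × 0.8765] = 4.831 × ln(2.454) = 4.831 × 0.8978 = 4.337 d.
L(t_c) = L₀ e^(−k_1 t_c) = 34.4 × 0.6073 = 20.89 mg/L, and at the critical point k_a D_c = k_1 L, so D_c = (0.115/0.322) × 20.89 = 7.461 mg/L.

t_c ≈ 4.34 d; D_c ≈ 7.46 mg/L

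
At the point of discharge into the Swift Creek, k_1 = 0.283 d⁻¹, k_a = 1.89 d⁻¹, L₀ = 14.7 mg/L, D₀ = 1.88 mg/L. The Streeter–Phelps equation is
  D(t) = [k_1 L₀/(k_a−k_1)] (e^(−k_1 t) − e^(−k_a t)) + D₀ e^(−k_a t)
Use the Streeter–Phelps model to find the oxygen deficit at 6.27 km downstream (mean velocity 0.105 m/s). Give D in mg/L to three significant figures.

D ≈ 1.94 mg/L

Travel time t = x/v = 6.27 km / (0.105 m/s) = 6270 m / 0.105 m/s = 59710 s = 0.6911 d.
k_1 L₀/(k_a−k_1) = 0.283×14.7/(1.89−0.283) = 4.160/1.607 = 2.589 mg/L.
e^(−k_1 t) = e^(−0.283×0.6911) = 0.8223; e^(−k_a t) = e^(−1.89×0.6911) = 0.2708.
D = 2.589 × (0.8223 − 0.2708) + 1.88 × 0.2708 = 1.428 + 0.5092 = 1.937 mg/L.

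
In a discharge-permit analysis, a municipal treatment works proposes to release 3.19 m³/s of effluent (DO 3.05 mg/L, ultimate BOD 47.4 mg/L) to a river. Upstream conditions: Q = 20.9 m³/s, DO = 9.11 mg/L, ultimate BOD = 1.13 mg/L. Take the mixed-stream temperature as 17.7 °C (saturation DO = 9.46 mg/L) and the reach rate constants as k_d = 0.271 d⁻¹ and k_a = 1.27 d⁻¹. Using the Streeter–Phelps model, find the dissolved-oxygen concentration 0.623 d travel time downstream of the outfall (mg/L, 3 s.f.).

Mixed DO = (20.9×9.11 + 3.19×3.05)/(20.9+3.19) = 200.1/24.09 = 8.308 mg/L.
Mixed L₀ = (20.9×1.13 + 3.19×47.4)/(24.09) = 174.8/24.09 = 7.257 mg/L.
Initial deficit D₀ = C_s − DO₀ = 9.46 − 8.308 = 1.152 mg/L.
D(0.623) = [0.271×7.257/(1.27−0.271)](e^(−0.271×0.623) − e^(−1.27×0.623)) + 1.152 e^(−1.27×0.623)
= 1.969 × (0.8446 − 0.4533) + 1.152 × 0.4533 = 1.293 mg/L.
DO = 9.46 − 1.293 = 8.167 mg/L.

DO ≈ 8.17 mg/L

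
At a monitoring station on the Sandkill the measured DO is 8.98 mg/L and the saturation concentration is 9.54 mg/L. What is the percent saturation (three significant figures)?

94.1 % saturation

% saturation = C/C_s × 100 = 8.98/9.54 × 100 = 94.1 %.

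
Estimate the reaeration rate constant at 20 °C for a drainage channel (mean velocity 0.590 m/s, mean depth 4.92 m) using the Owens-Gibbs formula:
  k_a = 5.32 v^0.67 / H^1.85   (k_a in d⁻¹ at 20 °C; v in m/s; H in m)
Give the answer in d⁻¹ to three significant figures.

k_a ≈ 0.196 d⁻¹

k_a = 5.32 × 0.590^0.67 / 4.92^1.85 = 5.32 × 0.7022 / 19.06 = 0.1960 d⁻¹.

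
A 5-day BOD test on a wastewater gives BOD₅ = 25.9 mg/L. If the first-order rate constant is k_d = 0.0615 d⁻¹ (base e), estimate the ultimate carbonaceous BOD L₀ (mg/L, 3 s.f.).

BOD₅ = L₀(1 − e^(−5k_d)) ⇒ L₀ = BOD₅ / (1 − e^(−5×0.0615))
= 25.9 / (1 − 0.7353) = 25.9 / 0.2647 = 97.84 mg/L.

L₀ ≈ 97.8 mg/L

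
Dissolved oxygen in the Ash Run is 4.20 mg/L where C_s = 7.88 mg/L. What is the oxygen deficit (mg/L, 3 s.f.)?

D = C_s − C = 7.88 − 4.20 = 3.68 mg/L.

D ≈ 3.68 mg/L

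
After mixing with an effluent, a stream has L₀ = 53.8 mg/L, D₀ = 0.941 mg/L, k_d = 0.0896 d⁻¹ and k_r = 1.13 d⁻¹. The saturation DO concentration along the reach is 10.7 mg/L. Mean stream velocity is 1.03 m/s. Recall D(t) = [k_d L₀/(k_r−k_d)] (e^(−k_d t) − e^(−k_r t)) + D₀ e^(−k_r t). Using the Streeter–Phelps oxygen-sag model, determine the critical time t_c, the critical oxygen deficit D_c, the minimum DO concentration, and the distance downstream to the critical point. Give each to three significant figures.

At the critical point dD/dt = 0, so k_d L₀ e^(−k_d t) = k_r D. Substituting D(t) from the Streeter–Phelps equation and solving for t gives
t_c = ln[(k_r/k_d)(1 − D₀(k_r−k_d)/(k_d L₀))] / (k_r−k_d).
Here k_r−k_d = 1.040 d⁻¹ and 1 − D₀(k_r−k_d)/(k_d L₀) = 1 − 0.941×1.040/(0.0896×53.8) = 0.7969, so
t_c = ln(12.61 × 0.7969) / 1.040 = 2.308 / 1.040 = 2.218 d.
L(t_c) = L₀ e^(−k_d t_c) = 53.8 × 0.8198 = 44.10 mg/L, and at the critical point k_r D_c = k_d L, so D_c = (0.0896/1.13) × 44.10 = 3.497 mg/L.
Minimum DO = C_s − D_c = 10.7 − 3.497 = 7.203 mg/L.
x_c = v t_c = 1.03 m/s × 2.218 d × 86400 s/d = 197400 m ≈ 197 km.

t_c ≈ 2.22 d; D_c ≈ 3.50 mg/L; min DO ≈ 7.20 mg/L; x_c ≈ 197 km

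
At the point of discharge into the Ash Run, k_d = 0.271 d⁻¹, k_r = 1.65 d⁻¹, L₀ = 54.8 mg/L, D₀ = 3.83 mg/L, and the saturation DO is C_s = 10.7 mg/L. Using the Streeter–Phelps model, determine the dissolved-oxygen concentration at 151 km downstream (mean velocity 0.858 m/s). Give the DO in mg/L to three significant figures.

Travel time t = x/v = 151 km / (0.858 m/s) = 151000 m / 0.858 m/s = 176000 s = 2.037 d.
k_d L₀/(k_r−k_d) = 0.271×54.8/(1.65−0.271) = 14.85/1.379 = 10.77 mg/L.
e^(−k_d t) = e^(−0.271×2.037) = 0.5758; e^(−k_r t) = e^(−1.65×2.037) = 0.03470.
D = 10.77 × (0.5758 − 0.03470) + 3.83 × 0.03470 = 5.827 + 0.1329 = 5.960 mg/L.
DO = C_s − D = 10.7 − 5.960 = 4.740 mg/L.

DO ≈ 4.74 mg/L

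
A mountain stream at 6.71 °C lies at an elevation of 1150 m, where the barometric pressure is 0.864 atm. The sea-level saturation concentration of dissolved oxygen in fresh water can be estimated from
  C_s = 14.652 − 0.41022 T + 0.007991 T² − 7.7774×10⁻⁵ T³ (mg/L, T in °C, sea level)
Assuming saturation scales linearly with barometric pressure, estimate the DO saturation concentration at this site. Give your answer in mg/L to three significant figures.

C_s ≈ 10.6 mg/L

At sea level: C_s = 14.652 − 0.41022×6.71 + 0.007991×6.71² − 7.7774×10⁻⁵×6.71³ = 12.24 mg/L.
Pressure correction: C_s' = 12.24 × 0.864 = 10.57 mg/L.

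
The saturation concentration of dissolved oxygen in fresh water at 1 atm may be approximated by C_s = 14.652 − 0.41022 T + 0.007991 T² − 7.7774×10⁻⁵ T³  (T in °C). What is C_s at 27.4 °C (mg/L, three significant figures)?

C_s = 14.652 − 0.41022×27.4 + 0.007991×27.4² − 7.7774×10⁻⁵×27.4³ = 7.811 mg/L.

C_s ≈ 7.81 mg/L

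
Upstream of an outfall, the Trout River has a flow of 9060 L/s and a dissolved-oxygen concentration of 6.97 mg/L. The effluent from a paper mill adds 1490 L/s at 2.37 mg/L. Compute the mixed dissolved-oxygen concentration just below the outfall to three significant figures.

Flow-weighted mixing: C = (Q_r C_r + Q_w C_w)/(Q_r + Q_w)
= (9060×6.97 + 1490×2.37)/(9060 + 1490) = 66680/10550 = 6.320 mg/L.

6.32 mg/L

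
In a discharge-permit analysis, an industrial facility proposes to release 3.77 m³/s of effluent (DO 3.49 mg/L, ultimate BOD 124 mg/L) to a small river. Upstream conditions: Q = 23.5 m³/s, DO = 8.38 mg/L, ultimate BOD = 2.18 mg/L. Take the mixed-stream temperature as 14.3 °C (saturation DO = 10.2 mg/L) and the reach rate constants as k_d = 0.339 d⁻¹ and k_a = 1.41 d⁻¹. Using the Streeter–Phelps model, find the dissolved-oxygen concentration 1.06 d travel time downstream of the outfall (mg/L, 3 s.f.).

DO ≈ 6.79 mg/L

Mixed DO = (23.5×8.38 + 3.77×3.49)/(23.5+3.77) = 210.1/27.27 = 7.704 mg/L.
Mixed L₀ = (23.5×2.18 + 3.77×124)/(27.27) = 518.7/27.27 = 19.02 mg/L.
Initial deficit D₀ = C_s − DO₀ = 10.2 − 7.704 = 2.496 mg/L.
D(1.06) = [0.339×19.02/(1.41−0.339)](e^(−0.339×1.06) − e^(−1.41×1.06)) + 2.496 e^(−1.41×1.06)
= 6.021 × (0.6981 − 0.2243) + 2.496 × 0.2243 = 3.413 mg/L.
DO = 10.2 − 3.413 = 6.787 mg/L.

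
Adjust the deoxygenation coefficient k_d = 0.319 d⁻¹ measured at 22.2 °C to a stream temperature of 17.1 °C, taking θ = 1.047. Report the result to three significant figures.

k_d ≈ 0.252 d⁻¹

k_d(T₂) = k_d(T₁) · θ^(T₂−T₁) = 0.319 × 1.047^(17.1−22.2)
= 0.319 × 1.047^-5.10 = 0.319 × 0.7912 = 0.2524 d⁻¹.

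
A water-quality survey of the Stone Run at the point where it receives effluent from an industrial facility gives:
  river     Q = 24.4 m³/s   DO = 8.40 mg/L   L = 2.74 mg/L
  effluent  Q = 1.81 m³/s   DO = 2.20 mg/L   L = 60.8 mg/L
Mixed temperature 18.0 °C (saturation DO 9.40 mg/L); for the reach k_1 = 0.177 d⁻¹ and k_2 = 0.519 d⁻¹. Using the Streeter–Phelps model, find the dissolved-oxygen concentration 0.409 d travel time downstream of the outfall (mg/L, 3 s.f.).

Mixed DO = (24.4×8.40 + 1.81×2.20)/(24.4+1.81) = 208.9/26.21 = 7.972 mg/L.
Mixed L₀ = (24.4×2.74 + 1.81×60.8)/(26.21) = 176.9/26.21 = 6.749 mg/L.
Initial deficit D₀ = C_s − DO₀ = 9.40 − 7.972 = 1.428 mg/L.
D(0.409) = [0.177×6.749/(0.519−0.177)](e^(−0.177×0.409) − e^(−0.519×0.409)) + 1.428 e^(−0.519×0.409)
= 3.493 × (0.9302 − 0.8087) + 1.428 × 0.8087 = 1.579 mg/L.
DO = 9.40 − 1.579 = 7.821 mg/L.

DO ≈ 7.82 mg/L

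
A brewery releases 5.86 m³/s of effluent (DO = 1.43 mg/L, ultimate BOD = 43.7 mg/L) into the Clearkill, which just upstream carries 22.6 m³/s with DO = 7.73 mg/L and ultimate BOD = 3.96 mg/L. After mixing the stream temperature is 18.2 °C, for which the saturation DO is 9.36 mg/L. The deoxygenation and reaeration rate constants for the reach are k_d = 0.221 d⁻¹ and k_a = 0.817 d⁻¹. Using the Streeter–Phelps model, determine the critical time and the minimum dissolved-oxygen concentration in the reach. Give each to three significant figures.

Mixed DO = (22.6×7.73 + 5.86×1.43)/(22.6+5.86) = 183.1/28.46 = 6.433 mg/L.
Mixed L₀ = (22.6×3.96 + 5.86×43.7)/(28.46) = 345.6/28.46 = 12.14 mg/L.
Initial deficit D₀ = C_s − DO₀ = 9.36 − 6.433 = 2.927 mg/L.
t_c = (1/0.5960) ln[(0.817/0.221)(1 − 2.927×0.5960/(0.221×12.14))] = 1.678 × ln(1.293) = 0.4317 d.
D_c = (0.221/0.817) × 12.14 × e^(−0.221×0.4317) = 0.2705 × 12.14 × 0.9090 = 2.986 mg/L.
Minimum DO = 9.36 − 2.986 = 6.374 mg/L.

t_c ≈ 0.432 d; minimum DO ≈ 6.37 mg/L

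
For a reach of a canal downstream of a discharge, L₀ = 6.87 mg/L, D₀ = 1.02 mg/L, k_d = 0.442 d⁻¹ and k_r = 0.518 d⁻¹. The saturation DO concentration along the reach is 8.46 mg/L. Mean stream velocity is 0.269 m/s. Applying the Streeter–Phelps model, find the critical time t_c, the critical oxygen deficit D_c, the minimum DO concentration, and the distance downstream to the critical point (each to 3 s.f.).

With k_r/k_d = 1.172 and 1 − D₀(k_r−k_d)/(k_d L₀) = 0.9745,
t_c = ln(1.172 × 0.9745) / (0.518 − 0.442) = ln(1.142) / 0.07600 = 0.1328/0.07600 = 1.747 d.
L(t_c) = L₀ e^(−k_d t_c) = 6.87 × 0.4619 = 3.173 mg/L, and at the critical point k_r D_c = k_d L, so D_c = (0.442/0.518) × 3.173 = 2.708 mg/L.
Minimum DO = C_s − D_c = 8.46 − 2.708 = 5.752 mg/L.
x_c = v t_c = 0.269 m/s × 1.747 d × 86400 s/d = 40610 m ≈ 40.6 km.

t_c ≈ 1.75 d; D_c ≈ 2.71 mg/L; min DO ≈ 5.75 mg/L; x_c ≈ 40.6 km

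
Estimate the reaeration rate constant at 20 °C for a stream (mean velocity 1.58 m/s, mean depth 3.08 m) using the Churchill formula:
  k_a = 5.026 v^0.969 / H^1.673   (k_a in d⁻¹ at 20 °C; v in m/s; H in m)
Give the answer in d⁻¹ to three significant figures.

k_a = 5.026 × 1.58^0.969 / 3.08^1.673 = 5.026 × 1.558 / 6.567 = 1.192 d⁻¹.

k_a ≈ 1.19 d⁻¹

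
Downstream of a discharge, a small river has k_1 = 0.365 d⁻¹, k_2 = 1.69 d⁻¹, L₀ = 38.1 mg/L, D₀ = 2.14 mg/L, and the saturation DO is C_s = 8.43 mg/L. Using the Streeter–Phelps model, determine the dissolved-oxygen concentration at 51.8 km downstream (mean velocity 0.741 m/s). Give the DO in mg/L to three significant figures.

DO ≈ 2.75 mg/L

Travel time t = x/v = 51.8 km / (0.741 m/s) = 51800 m / 0.741 m/s = 69910 s = 0.8091 d.
k_1 L₀/(k_2−k_1) = 0.365×38.1/(1.69−0.365) = 13.91/1.325 = 10.50 mg/L.
e^(−k_1 t) = e^(−0.365×0.8091) = 0.7443; e^(−k_2 t) = e^(−1.69×0.8091) = 0.2548.
D = 10.50 × (0.7443 − 0.2548) + 2.14 × 0.2548 = 5.138 + 0.5452 = 5.683 mg/L.
DO = C_s − D = 8.43 − 5.683 = 2.747 mg/L.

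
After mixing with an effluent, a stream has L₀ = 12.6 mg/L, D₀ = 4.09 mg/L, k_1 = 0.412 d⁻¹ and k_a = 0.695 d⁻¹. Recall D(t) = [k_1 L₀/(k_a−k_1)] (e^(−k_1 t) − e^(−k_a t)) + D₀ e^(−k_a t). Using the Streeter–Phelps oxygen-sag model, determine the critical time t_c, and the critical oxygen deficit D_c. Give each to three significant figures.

t_c ≈ 0.956 d; D_c ≈ 5.04 mg/L

With k_a/k_1 = 1.687 and 1 − D₀(k_a−k_1)/(k_1 L₀) = 0.7770,
t_c = ln(1.687 × 0.7770) / (0.695 − 0.412) = ln(1.311) / 0.2830 = 0.2706/0.2830 = 0.9562 d.
L(t_c) = L₀ e^(−k_1 t_c) = 12.6 × 0.6744 = 8.497 mg/L, and at the critical point k_a D_c = k_1 L, so D_c = (0.412/0.695) × 8.497 = 5.037 mg/L.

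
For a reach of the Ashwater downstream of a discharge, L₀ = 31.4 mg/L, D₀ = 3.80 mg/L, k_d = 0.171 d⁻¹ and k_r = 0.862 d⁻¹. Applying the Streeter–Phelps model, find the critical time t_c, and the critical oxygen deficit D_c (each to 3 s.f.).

t_c = [1/(k_r−k_d)] ln[(k_r/k_d)(1 − D₀(k_r−k_d)/(k_d L₀))]
= [1/(0.862−0.171)] ln[(0.862/0.171)(1 − 3.80×0.6910/(0.171×31.4))]
= (1/0.6910) ln[5.041 × 0.5110] = 1.447 × ln(2.576) = 1.447 × 0.9461 = 1.369 d.
L(t_c) = L₀ e^(−k_d t_c) = 31.4 × 0.7913 = 24.85 mg/L, and at the critical point k_r D_c = k_d L, so D_c = (0.171/0.862) × 24.85 = 4.929 mg/L.

t_c ≈ 1.37 d; D_c ≈ 4.93 mg/L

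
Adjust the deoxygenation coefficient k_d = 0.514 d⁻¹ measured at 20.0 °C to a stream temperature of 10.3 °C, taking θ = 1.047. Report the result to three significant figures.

k_d(T₂) = k_d(T₁) · θ^(T₂−T₁) = 0.514 × 1.047^(10.3−20.0)
= 0.514 × 1.047^-9.70 = 0.514 × 0.6405 = 0.3292 d⁻¹.

k_d ≈ 0.329 d⁻¹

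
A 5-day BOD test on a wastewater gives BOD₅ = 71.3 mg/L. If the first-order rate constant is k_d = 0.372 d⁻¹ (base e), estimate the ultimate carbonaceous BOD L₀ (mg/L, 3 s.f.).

BOD₅ = L₀(1 − e^(−5k_d)) ⇒ L₀ = BOD₅ / (1 − e^(−5×0.372))
= 71.3 / (1 − 0.1557) = 71.3 / 0.8443 = 84.45 mg/L.

L₀ ≈ 84.4 mg/L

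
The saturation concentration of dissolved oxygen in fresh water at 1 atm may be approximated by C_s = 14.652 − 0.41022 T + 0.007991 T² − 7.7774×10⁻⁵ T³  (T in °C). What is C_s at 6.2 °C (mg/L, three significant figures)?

C_s ≈ 12.4 mg/L

C_s = 14.652 − 0.41022×6.2 + 0.007991×6.2² − 7.7774×10⁻⁵×6.2³ = 12.40 mg/L.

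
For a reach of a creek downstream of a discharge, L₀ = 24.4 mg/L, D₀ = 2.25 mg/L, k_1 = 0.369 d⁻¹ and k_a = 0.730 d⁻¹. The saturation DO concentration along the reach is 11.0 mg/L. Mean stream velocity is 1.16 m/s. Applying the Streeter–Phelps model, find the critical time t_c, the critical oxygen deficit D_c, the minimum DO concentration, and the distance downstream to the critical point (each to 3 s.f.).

With k_a/k_1 = 1.978 and 1 − D₀(k_a−k_1)/(k_1 L₀) = 0.9098,
t_c = ln(1.978 × 0.9098) / (0.730 − 0.369) = ln(1.800) / 0.3610 = 0.5877/0.3610 = 1.628 d.
L(t_c) = L₀ e^(−k_1 t_c) = 24.4 × 0.5484 = 13.38 mg/L, and at the critical point k_a D_c = k_1 L, so D_c = (0.369/0.730) × 13.38 = 6.764 mg/L.
Minimum DO = C_s − D_c = 11.0 − 6.764 = 4.236 mg/L.
x_c = v t_c = 1.16 m/s × 1.628 d × 86400 s/d = 163200 m ≈ 163 km.

t_c ≈ 1.63 d; D_c ≈ 6.76 mg/L; min DO ≈ 4.24 mg/L; x_c ≈ 163 km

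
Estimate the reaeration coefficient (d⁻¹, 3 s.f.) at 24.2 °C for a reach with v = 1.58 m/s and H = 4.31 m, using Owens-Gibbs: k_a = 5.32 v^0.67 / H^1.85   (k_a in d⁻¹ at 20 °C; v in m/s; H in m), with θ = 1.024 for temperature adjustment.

k_a(20) = 5.32 × 1.58^0.67 / 4.31^1.85 = 5.32 × 1.359 / 14.92 = 0.4844 d⁻¹.
k_a(24.2) = 0.4844 × 1.024^(24.2−20) = 0.4844 × 1.105 = 0.5352 d⁻¹.

k_a ≈ 0.535 d⁻¹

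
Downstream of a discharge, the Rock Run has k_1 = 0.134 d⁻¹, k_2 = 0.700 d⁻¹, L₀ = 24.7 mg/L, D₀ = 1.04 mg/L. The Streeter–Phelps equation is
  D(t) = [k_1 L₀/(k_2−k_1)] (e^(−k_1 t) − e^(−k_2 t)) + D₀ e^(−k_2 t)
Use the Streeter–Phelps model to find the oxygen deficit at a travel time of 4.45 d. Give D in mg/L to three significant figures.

k_1 L₀/(k_2−k_1) = 0.134×24.7/(0.700−0.134) = 3.310/0.5660 = 5.848 mg/L.
e^(−k_1 t) = e^(−0.134×4.450) = 0.5508; e^(−k_2 t) = e^(−0.700×4.450) = 0.04438.
D = 5.848 × (0.5508 − 0.04438) + 1.04 × 0.04438 = 2.962 + 0.04615 = 3.008 mg/L.

D ≈ 3.01 mg/L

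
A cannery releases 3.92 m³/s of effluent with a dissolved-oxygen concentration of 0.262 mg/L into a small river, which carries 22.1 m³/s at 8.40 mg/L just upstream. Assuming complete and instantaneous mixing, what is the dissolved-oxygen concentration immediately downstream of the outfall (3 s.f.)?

Flow-weighted mixing: C = (Q_r C_r + Q_w C_w)/(Q_r + Q_w)
= (22.1×8.40 + 3.92×0.262)/(22.1 + 3.92) = 186.7/26.02 = 7.174 mg/L.

7.17 mg/L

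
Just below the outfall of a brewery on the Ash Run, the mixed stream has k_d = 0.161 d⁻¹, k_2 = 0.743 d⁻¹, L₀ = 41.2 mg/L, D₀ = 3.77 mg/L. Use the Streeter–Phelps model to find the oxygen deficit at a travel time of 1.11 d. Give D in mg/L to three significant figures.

D ≈ 6.19 mg/L

k_d L₀/(k_2−k_d) = 0.161×41.2/(0.743−0.161) = 6.633/0.5820 = 11.40 mg/L.
e^(−k_d t) = e^(−0.161×1.110) = 0.8363; e^(−k_2 t) = e^(−0.743×1.110) = 0.4384.
D = 11.40 × (0.8363 − 0.4384) + 3.77 × 0.4384 = 4.536 + 1.653 = 6.189 mg/L.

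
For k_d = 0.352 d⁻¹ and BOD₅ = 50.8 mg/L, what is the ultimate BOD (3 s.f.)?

L₀ ≈ 61.4 mg/L

BOD₅ = L₀(1 − e^(−5k_d)) ⇒ L₀ = BOD₅ / (1 − e^(−5×0.352))
= 50.8 / (1 − 0.1720) = 50.8 / 0.8280 = 61.36 mg/L.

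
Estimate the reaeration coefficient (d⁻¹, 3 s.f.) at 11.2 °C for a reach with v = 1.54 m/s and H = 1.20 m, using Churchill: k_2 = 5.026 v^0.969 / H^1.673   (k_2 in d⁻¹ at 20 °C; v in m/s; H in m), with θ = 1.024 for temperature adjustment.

k_2(20) = 5.026 × 1.54^0.969 / 1.20^1.673 = 5.026 × 1.520 / 1.357 = 5.629 d⁻¹.
k_2(11.2) = 5.629 × 1.024^(11.2−20) = 5.629 × 0.8116 = 4.569 d⁻¹.

k_2 ≈ 4.57 d⁻¹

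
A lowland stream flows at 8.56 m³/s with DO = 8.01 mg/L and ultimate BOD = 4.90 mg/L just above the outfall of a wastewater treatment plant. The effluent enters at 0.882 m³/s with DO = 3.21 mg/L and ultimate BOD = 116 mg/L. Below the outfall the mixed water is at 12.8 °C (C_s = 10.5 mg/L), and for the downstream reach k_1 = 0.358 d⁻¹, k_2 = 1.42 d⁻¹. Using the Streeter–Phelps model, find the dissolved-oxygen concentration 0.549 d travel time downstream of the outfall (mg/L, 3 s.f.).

DO ≈ 7.28 mg/L

Mixed DO = (8.56×8.01 + 0.882×3.21)/(8.56+0.882) = 71.40/9.442 = 7.562 mg/L.
Mixed L₀ = (8.56×4.90 + 0.882×116)/(9.442) = 144.3/9.442 = 15.28 mg/L.
Initial deficit D₀ = C_s − DO₀ = 10.5 − 7.562 = 2.938 mg/L.
D(0.549) = [0.358×15.28/(1.42−0.358)](e^(−0.358×0.549) − e^(−1.42×0.549)) + 2.938 e^(−1.42×0.549)
= 5.150 × (0.8216 − 0.4586) + 2.938 × 0.4586 = 3.217 mg/L.
DO = 10.5 − 3.217 = 7.283 mg/L.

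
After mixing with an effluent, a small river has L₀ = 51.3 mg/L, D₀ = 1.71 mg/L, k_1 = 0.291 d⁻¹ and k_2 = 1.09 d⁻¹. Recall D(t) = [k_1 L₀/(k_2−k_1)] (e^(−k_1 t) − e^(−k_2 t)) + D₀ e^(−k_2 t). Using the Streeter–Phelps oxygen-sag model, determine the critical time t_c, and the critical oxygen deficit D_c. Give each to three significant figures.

t_c ≈ 1.53 d; D_c ≈ 8.77 mg/L

t_c = [1/(k_2−k_1)] ln[(k_2/k_1)(1 − D₀(k_2−k_1)/(k_1 L₀))]
= [1/(1.09−0.291)] ln[(1.09/0.291)(1 − 1.71×0.7990/(0.291×51.3))]
= (1/0.7990) ln[3.746 × 0.9085] = 1.252 × ln(3.403) = 1.252 × 1.225 = 1.533 d.
L(t_c) = L₀ e^(−k_1 t_c) = 51.3 × 0.6402 = 32.84 mg/L, and at the critical point k_2 D_c = k_1 L, so D_c = (0.291/1.09) × 32.84 = 8.768 mg/L.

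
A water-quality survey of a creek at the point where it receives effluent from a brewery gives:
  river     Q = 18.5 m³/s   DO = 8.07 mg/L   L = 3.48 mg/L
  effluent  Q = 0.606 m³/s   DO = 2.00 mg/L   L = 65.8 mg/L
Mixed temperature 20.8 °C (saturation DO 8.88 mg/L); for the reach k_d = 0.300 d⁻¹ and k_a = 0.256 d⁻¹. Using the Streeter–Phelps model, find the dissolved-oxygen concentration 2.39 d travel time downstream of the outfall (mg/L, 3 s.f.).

DO ≈ 6.32 mg/L

Mixed DO = (18.5×8.07 + 0.606×2.00)/(18.5+0.606) = 150.5/19.11 = 7.877 mg/L.
Mixed L₀ = (18.5×3.48 + 0.606×65.8)/(19.11) = 104.3/19.11 = 5.457 mg/L.
Initial deficit D₀ = C_s − DO₀ = 8.88 − 7.877 = 1.003 mg/L.
D(2.39) = [0.300×5.457/(0.256−0.300)](e^(−0.300×2.39) − e^(−0.256×2.39)) + 1.003 e^(−0.256×2.39)
= -37.20 × (0.4882 − 0.5424) + 1.003 × 0.5424 = 2.558 mg/L.
DO = 8.88 − 2.558 = 6.322 mg/L.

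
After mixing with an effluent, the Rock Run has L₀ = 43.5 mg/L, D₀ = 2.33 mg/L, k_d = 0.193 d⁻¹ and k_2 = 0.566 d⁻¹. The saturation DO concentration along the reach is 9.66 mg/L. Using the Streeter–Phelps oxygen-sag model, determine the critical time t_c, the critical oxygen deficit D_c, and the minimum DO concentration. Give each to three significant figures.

At the critical point dD/dt = 0, so k_d L₀ e^(−k_d t) = k_2 D. Substituting D(t) from the Streeter–Phelps equation and solving for t gives
t_c = ln[(k_2/k_d)(1 − D₀(k_2−k_d)/(k_d L₀))] / (k_2−k_d).
Here k_2−k_d = 0.3730 d⁻¹ and 1 − D₀(k_2−k_d)/(k_d L₀) = 1 − 2.33×0.3730/(0.193×43.5) = 0.8965, so
t_c = ln(2.933 × 0.8965) / 0.3730 = 0.9666 / 0.3730 = 2.591 d.
D_c = (k_d/k_2) L₀ e^(−k_d t_c) = (0.193/0.566) × 43.5 × e^(−0.193×2.591) = 0.3410 × 43.5 × 0.6064 = 8.995 mg/L.
Minimum DO = C_s − D_c = 9.66 − 8.995 = 0.6647 mg/L.

t_c ≈ 2.59 d; D_c ≈ 9.00 mg/L; min DO ≈ 0.665 mg/L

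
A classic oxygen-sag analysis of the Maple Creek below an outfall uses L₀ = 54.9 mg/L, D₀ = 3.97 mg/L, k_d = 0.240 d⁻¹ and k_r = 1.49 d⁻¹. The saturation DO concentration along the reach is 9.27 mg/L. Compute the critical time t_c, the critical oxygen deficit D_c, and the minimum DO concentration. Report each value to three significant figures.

With k_r/k_d = 6.208 and 1 − D₀(k_r−k_d)/(k_d L₀) = 0.6234,
t_c = ln(6.208 × 0.6234) / (1.49 − 0.240) = ln(3.870) / 1.250 = 1.353/1.250 = 1.083 d.
D_c = (k_d/k_r) L₀ e^(−k_d t_c) = (0.240/1.49) × 54.9 × e^(−0.240×1.083) = 0.1611 × 54.9 × 0.7712 = 6.820 mg/L.
Minimum DO = C_s − D_c = 9.27 − 6.820 = 2.450 mg/L.

t_c ≈ 1.08 d; D_c ≈ 6.82 mg/L; min DO ≈ 2.45 mg/L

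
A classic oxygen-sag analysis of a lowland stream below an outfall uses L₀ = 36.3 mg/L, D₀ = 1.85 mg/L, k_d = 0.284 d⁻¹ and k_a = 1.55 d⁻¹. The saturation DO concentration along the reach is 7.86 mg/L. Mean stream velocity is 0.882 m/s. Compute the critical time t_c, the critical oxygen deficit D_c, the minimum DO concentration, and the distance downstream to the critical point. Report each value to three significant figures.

t_c ≈ 1.14 d; D_c ≈ 4.82 mg/L; min DO ≈ 3.04 mg/L; x_c ≈ 86.6 km

At the critical point dD/dt = 0, so k_d L₀ e^(−k_d t) = k_a D. Substituting D(t) from the Streeter–Phelps equation and solving for t gives
t_c = ln[(k_a/k_d)(1 − D₀(k_a−k_d)/(k_d L₀))] / (k_a−k_d).
Here k_a−k_d = 1.266 d⁻¹ and 1 − D₀(k_a−k_d)/(k_d L₀) = 1 − 1.85×1.266/(0.284×36.3) = 0.7728, so
t_c = ln(5.458 × 0.7728) / 1.266 = 1.439 / 1.266 = 1.137 d.
D_c = (k_d/k_a) L₀ e^(−k_d t_c) = (0.284/1.55) × 36.3 × e^(−0.284×1.137) = 0.1832 × 36.3 × 0.7241 = 4.816 mg/L.
Minimum DO = C_s − D_c = 7.86 − 4.816 = 3.044 mg/L.
x_c = v t_c = 0.882 m/s × 1.137 d × 86400 s/d = 86640 m ≈ 86.6 km.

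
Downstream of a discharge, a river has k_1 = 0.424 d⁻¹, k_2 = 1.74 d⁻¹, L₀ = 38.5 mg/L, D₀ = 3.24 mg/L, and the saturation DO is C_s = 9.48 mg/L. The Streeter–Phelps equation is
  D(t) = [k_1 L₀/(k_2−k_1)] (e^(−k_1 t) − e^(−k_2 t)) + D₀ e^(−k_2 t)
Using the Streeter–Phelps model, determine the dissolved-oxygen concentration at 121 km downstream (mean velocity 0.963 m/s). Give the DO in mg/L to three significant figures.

Travel time t = x/v = 121 km / (0.963 m/s) = 121000 m / 0.963 m/s = 125600 s = 1.454 d.
k_1 L₀/(k_2−k_1) = 0.424×38.5/(1.74−0.424) = 16.32/1.316 = 12.40 mg/L.
e^(−k_1 t) = e^(−0.424×1.454) = 0.5398; e^(−k_2 t) = e^(−1.74×1.454) = 0.07962.
D = 12.40 × (0.5398 − 0.07962) + 3.24 × 0.07962 = 5.708 + 0.2580 = 5.966 mg/L.
DO = C_s − D = 9.48 − 5.966 = 3.514 mg/L.

DO ≈ 3.51 mg/L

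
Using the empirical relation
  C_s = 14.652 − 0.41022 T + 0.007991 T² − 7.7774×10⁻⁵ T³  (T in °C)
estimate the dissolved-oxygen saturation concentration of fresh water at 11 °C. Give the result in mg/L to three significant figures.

C_s = 14.652 − 0.41022×11 + 0.007991×11² − 7.7774×10⁻⁵×11³ = 11.00 mg/L.

C_s ≈ 11.0 mg/L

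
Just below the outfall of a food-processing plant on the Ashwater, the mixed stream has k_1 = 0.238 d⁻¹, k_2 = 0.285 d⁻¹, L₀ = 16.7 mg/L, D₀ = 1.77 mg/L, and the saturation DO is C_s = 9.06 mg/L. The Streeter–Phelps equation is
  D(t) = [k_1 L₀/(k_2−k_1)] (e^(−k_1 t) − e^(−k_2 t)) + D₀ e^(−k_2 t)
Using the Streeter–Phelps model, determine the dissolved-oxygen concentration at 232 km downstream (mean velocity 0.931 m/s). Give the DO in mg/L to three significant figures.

DO ≈ 2.89 mg/L

Travel time t = x/v = 232 km / (0.931 m/s) = 232000 m / 0.931 m/s = 249200 s = 2.884 d.
k_1 L₀/(k_2−k_1) = 0.238×16.7/(0.285−0.238) = 3.975/0.04700 = 84.57 mg/L.
e^(−k_1 t) = e^(−0.238×2.884) = 0.5034; e^(−k_2 t) = e^(−0.285×2.884) = 0.4396.
D = 84.57 × (0.5034 − 0.4396) + 1.77 × 0.4396 = 5.396 + 0.7780 = 6.174 mg/L.
DO = C_s − D = 9.06 − 6.174 = 2.886 mg/L.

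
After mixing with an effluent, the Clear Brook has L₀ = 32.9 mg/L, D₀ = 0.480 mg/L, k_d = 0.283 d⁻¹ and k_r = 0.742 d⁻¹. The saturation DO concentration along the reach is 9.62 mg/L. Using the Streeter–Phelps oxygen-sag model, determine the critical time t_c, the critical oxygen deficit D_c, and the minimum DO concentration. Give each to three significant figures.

t_c ≈ 2.05 d; D_c ≈ 7.03 mg/L; min DO ≈ 2.59 mg/L

At the critical point dD/dt = 0, so k_d L₀ e^(−k_d t) = k_r D. Substituting D(t) from the Streeter–Phelps equation and solving for t gives
t_c = ln[(k_r/k_d)(1 − D₀(k_r−k_d)/(k_d L₀))] / (k_r−k_d).
Here k_r−k_d = 0.4590 d⁻¹ and 1 − D₀(k_r−k_d)/(k_d L₀) = 1 − 0.480×0.4590/(0.283×32.9) = 0.9763, so
t_c = ln(2.622 × 0.9763) / 0.4590 = 0.9400 / 0.4590 = 2.048 d.
D_c = (k_d/k_r) L₀ e^(−k_d t_c) = (0.283/0.742) × 32.9 × e^(−0.283×2.048) = 0.3814 × 32.9 × 0.5602 = 7.029 mg/L.
Minimum DO = C_s − D_c = 9.62 − 7.029 = 2.591 mg/L.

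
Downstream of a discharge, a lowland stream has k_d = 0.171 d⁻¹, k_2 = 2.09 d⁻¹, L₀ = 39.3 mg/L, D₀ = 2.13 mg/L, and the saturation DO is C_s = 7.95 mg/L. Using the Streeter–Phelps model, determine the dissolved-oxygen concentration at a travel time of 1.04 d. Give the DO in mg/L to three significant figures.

DO ≈ 5.17 mg/L

k_d L₀/(k_2−k_d) = 0.171×39.3/(2.09−0.171) = 6.720/1.919 = 3.502 mg/L.
e^(−k_d t) = e^(−0.171×1.040) = 0.8371; e^(−k_2 t) = e^(−2.09×1.040) = 0.1138.
D = 3.502 × (0.8371 − 0.1138) + 2.13 × 0.1138 = 2.533 + 0.2423 = 2.775 mg/L.
DO = C_s − D = 7.95 − 2.775 = 5.175 mg/L.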